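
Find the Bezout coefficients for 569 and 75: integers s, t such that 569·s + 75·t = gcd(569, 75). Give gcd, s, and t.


Euclidean algorithm on (569, 75) — divide until remainder is 0:
  569 = 7 · 75 + 44
  75 = 1 · 44 + 31
  44 = 1 · 31 + 13
  31 = 2 · 13 + 5
  13 = 2 · 5 + 3
  5 = 1 · 3 + 2
  3 = 1 · 2 + 1
  2 = 2 · 1 + 0
gcd(569, 75) = 1.
Track Bezout coefficients alongside the remainders: start with r₀ = 569 = a·1 + b·0 (s = 1, t = 0) and r₁ = 75 = a·0 + b·1 (s = 0, t = 1); each new remainder r_{k+1} = r_{k-1} − q_k·r_k inherits s_{k+1} = s_{k-1} − q_k·s_k, t_{k+1} = t_{k-1} − q_k·t_k, so r_k = a·s_k + b·t_k at every step:
  q = 7: r = 44, s = 1 − 7·0 = 1, t = 0 − 7·1 = -7  (check: 569·1 + 75·(-7) = 44)
  q = 1: r = 31, s = 0 − 1·1 = -1, t = 1 − 1·(-7) = 8  (check: 569·(-1) + 75·8 = 31)
  q = 1: r = 13, s = 1 − 1·(-1) = 2, t = -7 − 1·8 = -15  (check: 569·2 + 75·(-15) = 13)
  q = 2: r = 5, s = -1 − 2·2 = -5, t = 8 − 2·(-15) = 38  (check: 569·(-5) + 75·38 = 5)
  q = 2: r = 3, s = 2 − 2·(-5) = 12, t = -15 − 2·38 = -91  (check: 569·12 + 75·(-91) = 3)
  q = 1: r = 2, s = -5 − 1·12 = -17, t = 38 − 1·(-91) = 129  (check: 569·(-17) + 75·129 = 2)
  q = 1: r = 1, s = 12 − 1·(-17) = 29, t = -91 − 1·129 = -220  (check: 569·29 + 75·(-220) = 1)
The row with r = 1 (the gcd) gives the Bezout coefficients s = 29, t = -220.
Result: 569 · (29) + 75 · (-220) = 1.

gcd(569, 75) = 1; s = 29, t = -220 (check: 569·29 + 75·(-220) = 1).


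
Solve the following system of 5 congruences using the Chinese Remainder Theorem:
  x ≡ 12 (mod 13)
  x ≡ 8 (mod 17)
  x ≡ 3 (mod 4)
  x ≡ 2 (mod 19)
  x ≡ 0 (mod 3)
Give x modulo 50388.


Product of moduli M = 13 · 17 · 4 · 19 · 3 = 50388.
Merge one congruence at a time:
  Start: x ≡ 12 (mod 13).
  Combine with x ≡ 8 (mod 17); new modulus lcm = 221.
    Write x = 12 + 13·t and substitute into x ≡ 8 (mod 17): 13·t ≡ 8 − 12 = -4 (mod 17).
    Reduce coefficients mod 17: 13·t ≡ 13 (mod 17).
    The inverse of 13 mod 17 is 4 (since 13·4 = 52 = 3·17 + 1), so t ≡ 4·13 = 52 ≡ 1 (mod 17).
    Then x = 12 + 13·1 = 25, valid modulo lcm(13, 17) = 221: x ≡ 25 (mod 221).
  Combine with x ≡ 3 (mod 4); new modulus lcm = 884.
    Write x = 25 + 221·t and substitute into x ≡ 3 (mod 4): 221·t ≡ 3 − 25 = -22 (mod 4).
    Reduce coefficients mod 4: 1·t ≡ 2 (mod 4).
    So t ≡ 2 (mod 4).
    Then x = 25 + 221·2 = 467, valid modulo lcm(221, 4) = 884: x ≡ 467 (mod 884).
  Combine with x ≡ 2 (mod 19); new modulus lcm = 16796.
    Write x = 467 + 884·t and substitute into x ≡ 2 (mod 19): 884·t ≡ 2 − 467 = -465 (mod 19).
    Reduce coefficients mod 19: 10·t ≡ 10 (mod 19).
    The inverse of 10 mod 19 is 2 (since 10·2 = 20 = 1·19 + 1), so t ≡ 2·10 = 20 ≡ 1 (mod 19).
    Then x = 467 + 884·1 = 1351, valid modulo lcm(884, 19) = 16796: x ≡ 1351 (mod 16796).
  Combine with x ≡ 0 (mod 3); new modulus lcm = 50388.
    Write x = 1351 + 16796·t and substitute into x ≡ 0 (mod 3): 16796·t ≡ 0 − 1351 = -1351 (mod 3).
    Reduce coefficients mod 3: 2·t ≡ 2 (mod 3).
    The inverse of 2 mod 3 is 2 (since 2·2 = 4 = 1·3 + 1), so t ≡ 2·2 = 4 ≡ 1 (mod 3).
    Then x = 1351 + 16796·1 = 18147, valid modulo lcm(16796, 3) = 50388: x ≡ 18147 (mod 50388).
Verify against each original: 18147 mod 13 = 12, 18147 mod 17 = 8, 18147 mod 4 = 3, 18147 mod 19 = 2, 18147 mod 3 = 0.

x ≡ 18147 (mod 50388).


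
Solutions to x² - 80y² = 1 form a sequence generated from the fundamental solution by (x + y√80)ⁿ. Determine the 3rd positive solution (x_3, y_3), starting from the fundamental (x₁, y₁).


Step 1: Find the fundamental solution (x₁, y₁) of x² - 80y² = 1.
  Expand √80 as a continued fraction. a₀ = ⌊√80⌋ = 8; iterate m_{k+1} = d_k·a_k − m_k, d_{k+1} = (80 − m_{k+1}²)/d_k, a_{k+1} = ⌊(a₀ + m_{k+1})/d_{k+1}⌋ (starting m₀ = 0, d₀ = 1), with convergents p_k = a_k·p_{k-1} + p_{k-2}, q_k = a_k·q_{k-1} + q_{k-2} (p₋₁ = 1, q₋₁ = 0):
  k = 0: a₀ = 8; p₀/q₀ = 8/1; p₀² − 80·q₀² = 64 − 80 = -16.
  k = 1: m = 8, d = 16, a = ⌊(8 + 8)/16⌋ = 1; p/q = (1·8 + 1)/(1·1 + 0) = 9/1; p² − 80·q² = 81 − 80 = 1.
  The first convergent with p² − 80·q² = 1 gives the fundamental solution (x₁, y₁) = (9, 1).
Step 2: Apply the recurrence (x_{n+1}, y_{n+1}) = (x₁x_n + 80y₁y_n, x₁y_n + y₁x_n) repeatedly.
  From (x_1, y_1) = (9, 1): x_2 = 9·9 + 80·1·1 = 161; y_2 = 9·1 + 1·9 = 18.
  From (x_2, y_2) = (161, 18): x_3 = 9·161 + 80·1·18 = 2889; y_3 = 9·18 + 1·161 = 323.
Step 3: Verify x_3² - 80·y_3² = 8346321 - 8346320 = 1 (should be 1). ✓

(x_1, y_1) = (9, 1); (x_3, y_3) = (2889, 323).


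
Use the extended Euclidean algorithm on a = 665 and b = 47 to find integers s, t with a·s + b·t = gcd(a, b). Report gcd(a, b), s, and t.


Euclidean algorithm on (665, 47) — divide until remainder is 0:
  665 = 14 · 47 + 7
  47 = 6 · 7 + 5
  7 = 1 · 5 + 2
  5 = 2 · 2 + 1
  2 = 2 · 1 + 0
gcd(665, 47) = 1.
Track Bezout coefficients alongside the remainders: start with r₀ = 665 = a·1 + b·0 (s = 1, t = 0) and r₁ = 47 = a·0 + b·1 (s = 0, t = 1); each new remainder r_{k+1} = r_{k-1} − q_k·r_k inherits s_{k+1} = s_{k-1} − q_k·s_k, t_{k+1} = t_{k-1} − q_k·t_k, so r_k = a·s_k + b·t_k at every step:
  q = 14: r = 7, s = 1 − 14·0 = 1, t = 0 − 14·1 = -14  (check: 665·1 + 47·(-14) = 7)
  q = 6: r = 5, s = 0 − 6·1 = -6, t = 1 − 6·(-14) = 85  (check: 665·(-6) + 47·85 = 5)
  q = 1: r = 2, s = 1 − 1·(-6) = 7, t = -14 − 1·85 = -99  (check: 665·7 + 47·(-99) = 2)
  q = 2: r = 1, s = -6 − 2·7 = -20, t = 85 − 2·(-99) = 283  (check: 665·(-20) + 47·283 = 1)
The row with r = 1 (the gcd) gives the Bezout coefficients s = -20, t = 283.
Result: 665 · (-20) + 47 · (283) = 1.

gcd(665, 47) = 1; s = -20, t = 283 (check: 665·(-20) + 47·283 = 1).


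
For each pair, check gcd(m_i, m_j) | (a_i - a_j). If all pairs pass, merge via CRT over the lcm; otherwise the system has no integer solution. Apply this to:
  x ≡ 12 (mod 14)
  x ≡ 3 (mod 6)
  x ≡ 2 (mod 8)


Moduli 14, 6, 8 are not pairwise coprime, so CRT works modulo lcm(m_i) when all pairwise compatibility conditions hold.
Pairwise compatibility: gcd(m_i, m_j) must divide a_i - a_j for every pair.
Merge one congruence at a time:
  Start: x ≡ 12 (mod 14).
  Combine with x ≡ 3 (mod 6): gcd(14, 6) = 2, and 3 - 12 = -9 is NOT divisible by 2.
    ⇒ system is inconsistent (no integer solution).

No solution (the system is inconsistent).


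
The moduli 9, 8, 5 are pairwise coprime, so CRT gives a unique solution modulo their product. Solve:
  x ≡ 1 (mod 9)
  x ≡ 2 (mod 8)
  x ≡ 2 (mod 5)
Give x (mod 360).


Moduli 9, 8, 5 are pairwise coprime; by CRT there is a unique solution modulo M = 9 · 8 · 5 = 360.
Solve pairwise, accumulating the modulus:
  Start with x ≡ 1 (mod 9).
  Combine with x ≡ 2 (mod 8): since gcd(9, 8) = 1, we get a unique residue mod 72.
    Write x = 1 + 9·t and substitute into x ≡ 2 (mod 8): 9·t ≡ 2 − 1 = 1 (mod 8).
    Reduce coefficients mod 8: 1·t ≡ 1 (mod 8).
    So t ≡ 1 (mod 8).
    Then x = 1 + 9·1 = 10, valid modulo lcm(9, 8) = 72: x ≡ 10 (mod 72).
  Combine with x ≡ 2 (mod 5): since gcd(72, 5) = 1, we get a unique residue mod 360.
    Write x = 10 + 72·t and substitute into x ≡ 2 (mod 5): 72·t ≡ 2 − 10 = -8 (mod 5).
    Reduce coefficients mod 5: 2·t ≡ 2 (mod 5).
    The inverse of 2 mod 5 is 3 (since 2·3 = 6 = 1·5 + 1), so t ≡ 3·2 = 6 ≡ 1 (mod 5).
    Then x = 10 + 72·1 = 82, valid modulo lcm(72, 5) = 360: x ≡ 82 (mod 360).
Verify: 82 mod 9 = 1 ✓, 82 mod 8 = 2 ✓, 82 mod 5 = 2 ✓.

x ≡ 82 (mod 360).


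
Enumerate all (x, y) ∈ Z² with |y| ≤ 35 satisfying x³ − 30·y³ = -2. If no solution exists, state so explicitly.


The equation is x³ - 30y³ = -2. For fixed y, x³ = 30·y³ − 2, so a solution requires the RHS to be a perfect cube.
Strategy: iterate y from -35 to 35, compute RHS = 30·y³ − 2, and check whether it is a (positive or negative) perfect cube.
Check small values of y:
  y = 0: RHS = -2 is not a perfect cube.
  y = 1: RHS = 28 is not a perfect cube.
  y = -1: RHS = -32 is not a perfect cube.
  y = 2: RHS = 238 is not a perfect cube.
  y = -2: RHS = -242 is not a perfect cube.
  y = 3: RHS = 808 is not a perfect cube.
  y = -3: RHS = -812 is not a perfect cube.
Continuing the search up to |y| = 35 finds no solutions either.
No (x, y) in the scanned range satisfies the equation.

No integer solutions with |y| ≤ 35.


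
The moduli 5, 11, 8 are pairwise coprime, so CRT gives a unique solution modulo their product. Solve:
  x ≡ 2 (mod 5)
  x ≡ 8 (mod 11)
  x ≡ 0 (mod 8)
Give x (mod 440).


Moduli 5, 11, 8 are pairwise coprime; by CRT there is a unique solution modulo M = 5 · 11 · 8 = 440.
Solve pairwise, accumulating the modulus:
  Start with x ≡ 2 (mod 5).
  Combine with x ≡ 8 (mod 11): since gcd(5, 11) = 1, we get a unique residue mod 55.
    Write x = 2 + 5·t and substitute into x ≡ 8 (mod 11): 5·t ≡ 8 − 2 = 6 (mod 11).
    The inverse of 5 mod 11 is 9 (since 5·9 = 45 = 4·11 + 1), so t ≡ 9·6 = 54 ≡ 10 (mod 11).
    Then x = 2 + 5·10 = 52, valid modulo lcm(5, 11) = 55: x ≡ 52 (mod 55).
  Combine with x ≡ 0 (mod 8): since gcd(55, 8) = 1, we get a unique residue mod 440.
    Write x = 52 + 55·t and substitute into x ≡ 0 (mod 8): 55·t ≡ 0 − 52 = -52 (mod 8).
    Reduce coefficients mod 8: 7·t ≡ 4 (mod 8).
    The inverse of 7 mod 8 is 7 (since 7·7 = 49 = 6·8 + 1), so t ≡ 7·4 = 28 ≡ 4 (mod 8).
    Then x = 52 + 55·4 = 272, valid modulo lcm(55, 8) = 440: x ≡ 272 (mod 440).
Verify: 272 mod 5 = 2 ✓, 272 mod 11 = 8 ✓, 272 mod 8 = 0 ✓.

x ≡ 272 (mod 440).


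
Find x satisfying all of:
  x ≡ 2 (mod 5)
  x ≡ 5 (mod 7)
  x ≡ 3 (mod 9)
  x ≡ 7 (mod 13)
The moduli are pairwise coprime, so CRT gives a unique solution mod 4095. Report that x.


Product of moduli M = 5 · 7 · 9 · 13 = 4095.
Merge one congruence at a time:
  Start: x ≡ 2 (mod 5).
  Combine with x ≡ 5 (mod 7); new modulus lcm = 35.
    Write x = 2 + 5·t and substitute into x ≡ 5 (mod 7): 5·t ≡ 5 − 2 = 3 (mod 7).
    The inverse of 5 mod 7 is 3 (since 5·3 = 15 = 2·7 + 1), so t ≡ 3·3 = 9 ≡ 2 (mod 7).
    Then x = 2 + 5·2 = 12, valid modulo lcm(5, 7) = 35: x ≡ 12 (mod 35).
  Combine with x ≡ 3 (mod 9); new modulus lcm = 315.
    Write x = 12 + 35·t and substitute into x ≡ 3 (mod 9): 35·t ≡ 3 − 12 = -9 (mod 9).
    Reduce coefficients mod 9: 8·t ≡ 0 (mod 9).
    The inverse of 8 mod 9 is 8 (since 8·8 = 64 = 7·9 + 1), so t ≡ 8·0 = 0 ≡ 0 (mod 9).
    Then x = 12 + 35·0 = 12, valid modulo lcm(35, 9) = 315: x ≡ 12 (mod 315).
  Combine with x ≡ 7 (mod 13); new modulus lcm = 4095.
    Write x = 12 + 315·t and substitute into x ≡ 7 (mod 13): 315·t ≡ 7 − 12 = -5 (mod 13).
    Reduce coefficients mod 13: 3·t ≡ 8 (mod 13).
    The inverse of 3 mod 13 is 9 (since 3·9 = 27 = 2·13 + 1), so t ≡ 9·8 = 72 ≡ 7 (mod 13).
    Then x = 12 + 315·7 = 2217, valid modulo lcm(315, 13) = 4095: x ≡ 2217 (mod 4095).
Verify against each original: 2217 mod 5 = 2, 2217 mod 7 = 5, 2217 mod 9 = 3, 2217 mod 13 = 7.

x ≡ 2217 (mod 4095).


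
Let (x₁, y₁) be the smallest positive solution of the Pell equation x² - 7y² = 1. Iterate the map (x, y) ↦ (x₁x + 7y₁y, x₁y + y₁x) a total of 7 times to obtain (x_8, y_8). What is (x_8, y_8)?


Step 1: Find the fundamental solution (x₁, y₁) of x² - 7y² = 1.
  Expand √7 as a continued fraction. a₀ = ⌊√7⌋ = 2; iterate m_{k+1} = d_k·a_k − m_k, d_{k+1} = (7 − m_{k+1}²)/d_k, a_{k+1} = ⌊(a₀ + m_{k+1})/d_{k+1}⌋ (starting m₀ = 0, d₀ = 1), with convergents p_k = a_k·p_{k-1} + p_{k-2}, q_k = a_k·q_{k-1} + q_{k-2} (p₋₁ = 1, q₋₁ = 0):
  k = 0: a₀ = 2; p₀/q₀ = 2/1; p₀² − 7·q₀² = 4 − 7 = -3.
  k = 1: m = 2, d = 3, a = ⌊(2 + 2)/3⌋ = 1; p/q = (1·2 + 1)/(1·1 + 0) = 3/1; p² − 7·q² = 9 − 7 = 2.
  k = 2: m = 1, d = 2, a = ⌊(2 + 1)/2⌋ = 1; p/q = (1·3 + 2)/(1·1 + 1) = 5/2; p² − 7·q² = 25 − 28 = -3.
  k = 3: m = 1, d = 3, a = ⌊(2 + 1)/3⌋ = 1; p/q = (1·5 + 3)/(1·2 + 1) = 8/3; p² − 7·q² = 64 − 63 = 1.
  The first convergent with p² − 7·q² = 1 gives the fundamental solution (x₁, y₁) = (8, 3).
Step 2: Apply the recurrence (x_{n+1}, y_{n+1}) = (x₁x_n + 7y₁y_n, x₁y_n + y₁x_n) repeatedly.
  From (x_1, y_1) = (8, 3): x_2 = 8·8 + 7·3·3 = 127; y_2 = 8·3 + 3·8 = 48.
  From (x_2, y_2) = (127, 48): x_3 = 8·127 + 7·3·48 = 2024; y_3 = 8·48 + 3·127 = 765.
  From (x_3, y_3) = (2024, 765): x_4 = 8·2024 + 7·3·765 = 32257; y_4 = 8·765 + 3·2024 = 12192.
  From (x_4, y_4) = (32257, 12192): x_5 = 8·32257 + 7·3·12192 = 514088; y_5 = 8·12192 + 3·32257 = 194307.
  From (x_5, y_5) = (514088, 194307): x_6 = 8·514088 + 7·3·194307 = 8193151; y_6 = 8·194307 + 3·514088 = 3096720.
  From (x_6, y_6) = (8193151, 3096720): x_7 = 8·8193151 + 7·3·3096720 = 130576328; y_7 = 8·3096720 + 3·8193151 = 49353213.
  From (x_7, y_7) = (130576328, 49353213): x_8 = 8·130576328 + 7·3·49353213 = 2081028097; y_8 = 8·49353213 + 3·130576328 = 786554688.
Step 3: Verify x_8² - 7·y_8² = 4330677940503441409 - 4330677940503441408 = 1 (should be 1). ✓

(x_1, y_1) = (8, 3); (x_8, y_8) = (2081028097, 786554688).


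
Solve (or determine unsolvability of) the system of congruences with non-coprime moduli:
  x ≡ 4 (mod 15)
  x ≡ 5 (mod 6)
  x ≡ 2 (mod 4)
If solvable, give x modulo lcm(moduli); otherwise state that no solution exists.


Moduli 15, 6, 4 are not pairwise coprime, so CRT works modulo lcm(m_i) when all pairwise compatibility conditions hold.
Pairwise compatibility: gcd(m_i, m_j) must divide a_i - a_j for every pair.
Merge one congruence at a time:
  Start: x ≡ 4 (mod 15).
  Combine with x ≡ 5 (mod 6): gcd(15, 6) = 3, and 5 - 4 = 1 is NOT divisible by 3.
    ⇒ system is inconsistent (no integer solution).

No solution (the system is inconsistent).


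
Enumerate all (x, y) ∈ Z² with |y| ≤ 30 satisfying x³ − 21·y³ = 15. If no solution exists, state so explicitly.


The equation is x³ - 21y³ = 15. For fixed y, x³ = 21·y³ + 15, so a solution requires the RHS to be a perfect cube.
Strategy: iterate y from -30 to 30, compute RHS = 21·y³ + 15, and check whether it is a (positive or negative) perfect cube.
Check small values of y:
  y = 0: RHS = 15 is not a perfect cube.
  y = 1: RHS = 36 is not a perfect cube.
  y = -1: RHS = -6 is not a perfect cube.
  y = 2: RHS = 183 is not a perfect cube.
  y = -2: RHS = -153 is not a perfect cube.
  y = 3: RHS = 582 is not a perfect cube.
  y = -3: RHS = -552 is not a perfect cube.
Continuing the search up to |y| = 30 finds no solutions either.
No (x, y) in the scanned range satisfies the equation.

No integer solutions with |y| ≤ 30.


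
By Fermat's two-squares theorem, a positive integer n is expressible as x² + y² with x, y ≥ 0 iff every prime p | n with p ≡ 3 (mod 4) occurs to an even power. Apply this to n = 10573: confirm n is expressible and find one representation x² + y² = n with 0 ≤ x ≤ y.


Step 1: Factor n = 10573 = 97 · 109.
Step 2: Check the mod-4 condition on each prime factor: 97 ≡ 1 (mod 4), exponent 1; 109 ≡ 1 (mod 4), exponent 1.
All primes ≡ 3 (mod 4) appear to even exponent (or don't appear), so by the two-squares theorem n IS expressible as a sum of two squares.
Step 3: Build a representation. Here n = 97 · 109 is a product of primes ≡ 1 (mod 4). Each prime p ≡ 1 (mod 4) is itself a sum of two squares; find a² by testing p − a² for a perfect square:
  97: 97 − 1² = 96, 97 − 2² = 93, 97 − 3² = 88, 97 − 4² = 81 = 9² ⇒ 97 = 4² + 9².
  109: 109 − 1² = 108, 109 − 2² = 105, 109 − 3² = 100 = 10² ⇒ 109 = 3² + 10².
  Combine using the Brahmagupta–Fibonacci identity (a² + b²)(c² + d²) = (ac − bd)² + (ad + bc)² = (ac + bd)² + (ad − bc)²:
  97 · 109 = 10573: from (4² + 9²)(3² + 10²), take (4·3 − 9·10, 4·10 + 9·3) = (12 − 90, 40 + 27) = (-78, 67); dropping signs (only squares matter) gives (78, 67); check 78² + 67² = 6084 + 4489 = 10573 ✓.
Step 4: Order so x ≤ y and verify: 67² + 78² = 4489 + 6084 = 10573 = n. ✓

n = 10573 = 67² + 78² (one valid representation with x ≤ y).


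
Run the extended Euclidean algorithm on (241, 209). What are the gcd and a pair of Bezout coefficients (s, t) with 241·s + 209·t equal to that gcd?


Euclidean algorithm on (241, 209) — divide until remainder is 0:
  241 = 1 · 209 + 32
  209 = 6 · 32 + 17
  32 = 1 · 17 + 15
  17 = 1 · 15 + 2
  15 = 7 · 2 + 1
  2 = 2 · 1 + 0
gcd(241, 209) = 1.
Track Bezout coefficients alongside the remainders: start with r₀ = 241 = a·1 + b·0 (s = 1, t = 0) and r₁ = 209 = a·0 + b·1 (s = 0, t = 1); each new remainder r_{k+1} = r_{k-1} − q_k·r_k inherits s_{k+1} = s_{k-1} − q_k·s_k, t_{k+1} = t_{k-1} − q_k·t_k, so r_k = a·s_k + b·t_k at every step:
  q = 1: r = 32, s = 1 − 1·0 = 1, t = 0 − 1·1 = -1  (check: 241·1 + 209·(-1) = 32)
  q = 6: r = 17, s = 0 − 6·1 = -6, t = 1 − 6·(-1) = 7  (check: 241·(-6) + 209·7 = 17)
  q = 1: r = 15, s = 1 − 1·(-6) = 7, t = -1 − 1·7 = -8  (check: 241·7 + 209·(-8) = 15)
  q = 1: r = 2, s = -6 − 1·7 = -13, t = 7 − 1·(-8) = 15  (check: 241·(-13) + 209·15 = 2)
  q = 7: r = 1, s = 7 − 7·(-13) = 98, t = -8 − 7·15 = -113  (check: 241·98 + 209·(-113) = 1)
The row with r = 1 (the gcd) gives the Bezout coefficients s = 98, t = -113.
Result: 241 · (98) + 209 · (-113) = 1.

gcd(241, 209) = 1; s = 98, t = -113 (check: 241·98 + 209·(-113) = 1).


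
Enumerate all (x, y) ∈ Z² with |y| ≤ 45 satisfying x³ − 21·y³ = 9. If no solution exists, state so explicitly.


The equation is x³ - 21y³ = 9. For fixed y, x³ = 21·y³ + 9, so a solution requires the RHS to be a perfect cube.
Strategy: iterate y from -45 to 45, compute RHS = 21·y³ + 9, and check whether it is a (positive or negative) perfect cube.
Check small values of y:
  y = 0: RHS = 9 is not a perfect cube.
  y = 1: RHS = 30 is not a perfect cube.
  y = -1: RHS = -12 is not a perfect cube.
  y = 2: RHS = 177 is not a perfect cube.
  y = -2: RHS = -159 is not a perfect cube.
  y = 3: RHS = 576 is not a perfect cube.
  y = -3: RHS = -558 is not a perfect cube.
Continuing the search up to |y| = 45 finds no solutions either.
No (x, y) in the scanned range satisfies the equation.

No integer solutions with |y| ≤ 45.


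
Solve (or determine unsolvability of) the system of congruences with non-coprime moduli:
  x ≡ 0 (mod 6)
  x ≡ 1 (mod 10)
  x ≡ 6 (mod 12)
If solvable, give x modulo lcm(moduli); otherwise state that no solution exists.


Moduli 6, 10, 12 are not pairwise coprime, so CRT works modulo lcm(m_i) when all pairwise compatibility conditions hold.
Pairwise compatibility: gcd(m_i, m_j) must divide a_i - a_j for every pair.
Merge one congruence at a time:
  Start: x ≡ 0 (mod 6).
  Combine with x ≡ 1 (mod 10): gcd(6, 10) = 2, and 1 - 0 = 1 is NOT divisible by 2.
    ⇒ system is inconsistent (no integer solution).

No solution (the system is inconsistent).


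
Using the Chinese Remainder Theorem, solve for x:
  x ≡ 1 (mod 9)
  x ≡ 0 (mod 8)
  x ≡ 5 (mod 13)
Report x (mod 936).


Moduli 9, 8, 13 are pairwise coprime; by CRT there is a unique solution modulo M = 9 · 8 · 13 = 936.
Solve pairwise, accumulating the modulus:
  Start with x ≡ 1 (mod 9).
  Combine with x ≡ 0 (mod 8): since gcd(9, 8) = 1, we get a unique residue mod 72.
    Write x = 1 + 9·t and substitute into x ≡ 0 (mod 8): 9·t ≡ 0 − 1 = -1 (mod 8).
    Reduce coefficients mod 8: 1·t ≡ 7 (mod 8).
    So t ≡ 7 (mod 8).
    Then x = 1 + 9·7 = 64, valid modulo lcm(9, 8) = 72: x ≡ 64 (mod 72).
  Combine with x ≡ 5 (mod 13): since gcd(72, 13) = 1, we get a unique residue mod 936.
    Write x = 64 + 72·t and substitute into x ≡ 5 (mod 13): 72·t ≡ 5 − 64 = -59 (mod 13).
    Reduce coefficients mod 13: 7·t ≡ 6 (mod 13).
    The inverse of 7 mod 13 is 2 (since 7·2 = 14 = 1·13 + 1), so t ≡ 2·6 = 12 ≡ 12 (mod 13).
    Then x = 64 + 72·12 = 928, valid modulo lcm(72, 13) = 936: x ≡ 928 (mod 936).
Verify: 928 mod 9 = 1 ✓, 928 mod 8 = 0 ✓, 928 mod 13 = 5 ✓.

x ≡ 928 (mod 936).


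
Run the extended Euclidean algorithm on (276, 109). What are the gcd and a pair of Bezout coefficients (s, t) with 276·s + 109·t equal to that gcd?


Euclidean algorithm on (276, 109) — divide until remainder is 0:
  276 = 2 · 109 + 58
  109 = 1 · 58 + 51
  58 = 1 · 51 + 7
  51 = 7 · 7 + 2
  7 = 3 · 2 + 1
  2 = 2 · 1 + 0
gcd(276, 109) = 1.
Track Bezout coefficients alongside the remainders: start with r₀ = 276 = a·1 + b·0 (s = 1, t = 0) and r₁ = 109 = a·0 + b·1 (s = 0, t = 1); each new remainder r_{k+1} = r_{k-1} − q_k·r_k inherits s_{k+1} = s_{k-1} − q_k·s_k, t_{k+1} = t_{k-1} − q_k·t_k, so r_k = a·s_k + b·t_k at every step:
  q = 2: r = 58, s = 1 − 2·0 = 1, t = 0 − 2·1 = -2  (check: 276·1 + 109·(-2) = 58)
  q = 1: r = 51, s = 0 − 1·1 = -1, t = 1 − 1·(-2) = 3  (check: 276·(-1) + 109·3 = 51)
  q = 1: r = 7, s = 1 − 1·(-1) = 2, t = -2 − 1·3 = -5  (check: 276·2 + 109·(-5) = 7)
  q = 7: r = 2, s = -1 − 7·2 = -15, t = 3 − 7·(-5) = 38  (check: 276·(-15) + 109·38 = 2)
  q = 3: r = 1, s = 2 − 3·(-15) = 47, t = -5 − 3·38 = -119  (check: 276·47 + 109·(-119) = 1)
The row with r = 1 (the gcd) gives the Bezout coefficients s = 47, t = -119.
Result: 276 · (47) + 109 · (-119) = 1.

gcd(276, 109) = 1; s = 47, t = -119 (check: 276·47 + 109·(-119) = 1).


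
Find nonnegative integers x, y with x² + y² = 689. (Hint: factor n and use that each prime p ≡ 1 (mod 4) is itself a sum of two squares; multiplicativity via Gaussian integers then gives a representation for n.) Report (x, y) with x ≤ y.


Step 1: Factor n = 689 = 13 · 53.
Step 2: Check the mod-4 condition on each prime factor: 13 ≡ 1 (mod 4), exponent 1; 53 ≡ 1 (mod 4), exponent 1.
All primes ≡ 3 (mod 4) appear to even exponent (or don't appear), so by the two-squares theorem n IS expressible as a sum of two squares.
Step 3: Build a representation. Here n = 13 · 53 is a product of primes ≡ 1 (mod 4). Each prime p ≡ 1 (mod 4) is itself a sum of two squares; find a² by testing p − a² for a perfect square:
  13: 13 − 1² = 12, 13 − 2² = 9 = 3² ⇒ 13 = 2² + 3².
  53: 53 − 1² = 52, 53 − 2² = 49 = 7² ⇒ 53 = 2² + 7².
  Combine using the Brahmagupta–Fibonacci identity (a² + b²)(c² + d²) = (ac − bd)² + (ad + bc)² = (ac + bd)² + (ad − bc)²:
  13 · 53 = 689: from (2² + 3²)(2² + 7²), take (2·2 − 3·7, 2·7 + 3·2) = (4 − 21, 14 + 6) = (-17, 20); dropping signs (only squares matter) gives (17, 20); check 17² + 20² = 289 + 400 = 689 ✓.
Step 4: Order so x ≤ y and verify: 17² + 20² = 289 + 400 = 689 = n. ✓

n = 689 = 17² + 20² (one valid representation with x ≤ y).


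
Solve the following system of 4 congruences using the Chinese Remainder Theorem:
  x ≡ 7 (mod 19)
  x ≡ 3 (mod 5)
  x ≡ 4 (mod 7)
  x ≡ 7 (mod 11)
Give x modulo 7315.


Product of moduli M = 19 · 5 · 7 · 11 = 7315.
Merge one congruence at a time:
  Start: x ≡ 7 (mod 19).
  Combine with x ≡ 3 (mod 5); new modulus lcm = 95.
    Write x = 7 + 19·t and substitute into x ≡ 3 (mod 5): 19·t ≡ 3 − 7 = -4 (mod 5).
    Reduce coefficients mod 5: 4·t ≡ 1 (mod 5).
    The inverse of 4 mod 5 is 4 (since 4·4 = 16 = 3·5 + 1), so t ≡ 4·1 = 4 ≡ 4 (mod 5).
    Then x = 7 + 19·4 = 83, valid modulo lcm(19, 5) = 95: x ≡ 83 (mod 95).
  Combine with x ≡ 4 (mod 7); new modulus lcm = 665.
    Write x = 83 + 95·t and substitute into x ≡ 4 (mod 7): 95·t ≡ 4 − 83 = -79 (mod 7).
    Reduce coefficients mod 7: 4·t ≡ 5 (mod 7).
    The inverse of 4 mod 7 is 2 (since 4·2 = 8 = 1·7 + 1), so t ≡ 2·5 = 10 ≡ 3 (mod 7).
    Then x = 83 + 95·3 = 368, valid modulo lcm(95, 7) = 665: x ≡ 368 (mod 665).
  Combine with x ≡ 7 (mod 11); new modulus lcm = 7315.
    Write x = 368 + 665·t and substitute into x ≡ 7 (mod 11): 665·t ≡ 7 − 368 = -361 (mod 11).
    Reduce coefficients mod 11: 5·t ≡ 2 (mod 11).
    The inverse of 5 mod 11 is 9 (since 5·9 = 45 = 4·11 + 1), so t ≡ 9·2 = 18 ≡ 7 (mod 11).
    Then x = 368 + 665·7 = 5023, valid modulo lcm(665, 11) = 7315: x ≡ 5023 (mod 7315).
Verify against each original: 5023 mod 19 = 7, 5023 mod 5 = 3, 5023 mod 7 = 4, 5023 mod 11 = 7.

x ≡ 5023 (mod 7315).


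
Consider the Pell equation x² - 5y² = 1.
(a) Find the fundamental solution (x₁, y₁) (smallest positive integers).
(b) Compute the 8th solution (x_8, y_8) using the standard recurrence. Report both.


Step 1: Find the fundamental solution (x₁, y₁) of x² - 5y² = 1.
  Expand √5 as a continued fraction. a₀ = ⌊√5⌋ = 2; iterate m_{k+1} = d_k·a_k − m_k, d_{k+1} = (5 − m_{k+1}²)/d_k, a_{k+1} = ⌊(a₀ + m_{k+1})/d_{k+1}⌋ (starting m₀ = 0, d₀ = 1), with convergents p_k = a_k·p_{k-1} + p_{k-2}, q_k = a_k·q_{k-1} + q_{k-2} (p₋₁ = 1, q₋₁ = 0):
  k = 0: a₀ = 2; p₀/q₀ = 2/1; p₀² − 5·q₀² = 4 − 5 = -1.
  k = 1: m = 2, d = 1, a = ⌊(2 + 2)/1⌋ = 4; p/q = (4·2 + 1)/(4·1 + 0) = 9/4; p² − 5·q² = 81 − 80 = 1.
  The first convergent with p² − 5·q² = 1 gives the fundamental solution (x₁, y₁) = (9, 4).
Step 2: Apply the recurrence (x_{n+1}, y_{n+1}) = (x₁x_n + 5y₁y_n, x₁y_n + y₁x_n) repeatedly.
  From (x_1, y_1) = (9, 4): x_2 = 9·9 + 5·4·4 = 161; y_2 = 9·4 + 4·9 = 72.
  From (x_2, y_2) = (161, 72): x_3 = 9·161 + 5·4·72 = 2889; y_3 = 9·72 + 4·161 = 1292.
  From (x_3, y_3) = (2889, 1292): x_4 = 9·2889 + 5·4·1292 = 51841; y_4 = 9·1292 + 4·2889 = 23184.
  From (x_4, y_4) = (51841, 23184): x_5 = 9·51841 + 5·4·23184 = 930249; y_5 = 9·23184 + 4·51841 = 416020.
  From (x_5, y_5) = (930249, 416020): x_6 = 9·930249 + 5·4·416020 = 16692641; y_6 = 9·416020 + 4·930249 = 7465176.
  From (x_6, y_6) = (16692641, 7465176): x_7 = 9·16692641 + 5·4·7465176 = 299537289; y_7 = 9·7465176 + 4·16692641 = 133957148.
  From (x_7, y_7) = (299537289, 133957148): x_8 = 9·299537289 + 5·4·133957148 = 5374978561; y_8 = 9·133957148 + 4·299537289 = 2403763488.
Step 3: Verify x_8² - 5·y_8² = 28890394531209630721 - 28890394531209630720 = 1 (should be 1). ✓

(x_1, y_1) = (9, 4); (x_8, y_8) = (5374978561, 2403763488).


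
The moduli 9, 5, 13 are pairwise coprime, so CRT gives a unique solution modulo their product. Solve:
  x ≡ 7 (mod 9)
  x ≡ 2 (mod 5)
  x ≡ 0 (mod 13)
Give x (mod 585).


Moduli 9, 5, 13 are pairwise coprime; by CRT there is a unique solution modulo M = 9 · 5 · 13 = 585.
Solve pairwise, accumulating the modulus:
  Start with x ≡ 7 (mod 9).
  Combine with x ≡ 2 (mod 5): since gcd(9, 5) = 1, we get a unique residue mod 45.
    Write x = 7 + 9·t and substitute into x ≡ 2 (mod 5): 9·t ≡ 2 − 7 = -5 (mod 5).
    Reduce coefficients mod 5: 4·t ≡ 0 (mod 5).
    The inverse of 4 mod 5 is 4 (since 4·4 = 16 = 3·5 + 1), so t ≡ 4·0 = 0 ≡ 0 (mod 5).
    Then x = 7 + 9·0 = 7, valid modulo lcm(9, 5) = 45: x ≡ 7 (mod 45).
  Combine with x ≡ 0 (mod 13): since gcd(45, 13) = 1, we get a unique residue mod 585.
    Write x = 7 + 45·t and substitute into x ≡ 0 (mod 13): 45·t ≡ 0 − 7 = -7 (mod 13).
    Reduce coefficients mod 13: 6·t ≡ 6 (mod 13).
    The inverse of 6 mod 13 is 11 (since 6·11 = 66 = 5·13 + 1), so t ≡ 11·6 = 66 ≡ 1 (mod 13).
    Then x = 7 + 45·1 = 52, valid modulo lcm(45, 13) = 585: x ≡ 52 (mod 585).
Verify: 52 mod 9 = 7 ✓, 52 mod 5 = 2 ✓, 52 mod 13 = 0 ✓.

x ≡ 52 (mod 585).


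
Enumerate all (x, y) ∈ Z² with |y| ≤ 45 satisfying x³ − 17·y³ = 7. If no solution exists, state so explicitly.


The equation is x³ - 17y³ = 7. For fixed y, x³ = 17·y³ + 7, so a solution requires the RHS to be a perfect cube.
Strategy: iterate y from -45 to 45, compute RHS = 17·y³ + 7, and check whether it is a (positive or negative) perfect cube.
Check small values of y:
  y = 0: RHS = 7 is not a perfect cube.
  y = 1: RHS = 24 is not a perfect cube.
  y = -1: RHS = -10 is not a perfect cube.
  y = 2: RHS = 143 is not a perfect cube.
  y = -2: RHS = -129 is not a perfect cube.
  y = 3: RHS = 466 is not a perfect cube.
  y = -3: RHS = -452 is not a perfect cube.
Continuing the search up to |y| = 45 finds no solutions either.
No (x, y) in the scanned range satisfies the equation.

No integer solutions with |y| ≤ 45.


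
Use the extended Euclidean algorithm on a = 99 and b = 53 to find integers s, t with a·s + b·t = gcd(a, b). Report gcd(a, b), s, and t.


Euclidean algorithm on (99, 53) — divide until remainder is 0:
  99 = 1 · 53 + 46
  53 = 1 · 46 + 7
  46 = 6 · 7 + 4
  7 = 1 · 4 + 3
  4 = 1 · 3 + 1
  3 = 3 · 1 + 0
gcd(99, 53) = 1.
Track Bezout coefficients alongside the remainders: start with r₀ = 99 = a·1 + b·0 (s = 1, t = 0) and r₁ = 53 = a·0 + b·1 (s = 0, t = 1); each new remainder r_{k+1} = r_{k-1} − q_k·r_k inherits s_{k+1} = s_{k-1} − q_k·s_k, t_{k+1} = t_{k-1} − q_k·t_k, so r_k = a·s_k + b·t_k at every step:
  q = 1: r = 46, s = 1 − 1·0 = 1, t = 0 − 1·1 = -1  (check: 99·1 + 53·(-1) = 46)
  q = 1: r = 7, s = 0 − 1·1 = -1, t = 1 − 1·(-1) = 2  (check: 99·(-1) + 53·2 = 7)
  q = 6: r = 4, s = 1 − 6·(-1) = 7, t = -1 − 6·2 = -13  (check: 99·7 + 53·(-13) = 4)
  q = 1: r = 3, s = -1 − 1·7 = -8, t = 2 − 1·(-13) = 15  (check: 99·(-8) + 53·15 = 3)
  q = 1: r = 1, s = 7 − 1·(-8) = 15, t = -13 − 1·15 = -28  (check: 99·15 + 53·(-28) = 1)
The row with r = 1 (the gcd) gives the Bezout coefficients s = 15, t = -28.
Result: 99 · (15) + 53 · (-28) = 1.

gcd(99, 53) = 1; s = 15, t = -28 (check: 99·15 + 53·(-28) = 1).


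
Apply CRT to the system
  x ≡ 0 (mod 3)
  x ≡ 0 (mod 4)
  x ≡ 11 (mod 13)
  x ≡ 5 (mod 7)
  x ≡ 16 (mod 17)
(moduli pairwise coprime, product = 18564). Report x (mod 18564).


Product of moduli M = 3 · 4 · 13 · 7 · 17 = 18564.
Merge one congruence at a time:
  Start: x ≡ 0 (mod 3).
  Combine with x ≡ 0 (mod 4); new modulus lcm = 12.
    Write x = 0 + 3·t and substitute into x ≡ 0 (mod 4): 3·t ≡ 0 − 0 = 0 (mod 4).
    The inverse of 3 mod 4 is 3 (since 3·3 = 9 = 2·4 + 1), so t ≡ 3·0 = 0 ≡ 0 (mod 4).
    Then x = 0 + 3·0 = 0, valid modulo lcm(3, 4) = 12: x ≡ 0 (mod 12).
  Combine with x ≡ 11 (mod 13); new modulus lcm = 156.
    Write x = 0 + 12·t and substitute into x ≡ 11 (mod 13): 12·t ≡ 11 − 0 = 11 (mod 13).
    The inverse of 12 mod 13 is 12 (since 12·12 = 144 = 11·13 + 1), so t ≡ 12·11 = 132 ≡ 2 (mod 13).
    Then x = 0 + 12·2 = 24, valid modulo lcm(12, 13) = 156: x ≡ 24 (mod 156).
  Combine with x ≡ 5 (mod 7); new modulus lcm = 1092.
    Write x = 24 + 156·t and substitute into x ≡ 5 (mod 7): 156·t ≡ 5 − 24 = -19 (mod 7).
    Reduce coefficients mod 7: 2·t ≡ 2 (mod 7).
    The inverse of 2 mod 7 is 4 (since 2·4 = 8 = 1·7 + 1), so t ≡ 4·2 = 8 ≡ 1 (mod 7).
    Then x = 24 + 156·1 = 180, valid modulo lcm(156, 7) = 1092: x ≡ 180 (mod 1092).
  Combine with x ≡ 16 (mod 17); new modulus lcm = 18564.
    Write x = 180 + 1092·t and substitute into x ≡ 16 (mod 17): 1092·t ≡ 16 − 180 = -164 (mod 17).
    Reduce coefficients mod 17: 4·t ≡ 6 (mod 17).
    The inverse of 4 mod 17 is 13 (since 4·13 = 52 = 3·17 + 1), so t ≡ 13·6 = 78 ≡ 10 (mod 17).
    Then x = 180 + 1092·10 = 11100, valid modulo lcm(1092, 17) = 18564: x ≡ 11100 (mod 18564).
Verify against each original: 11100 mod 3 = 0, 11100 mod 4 = 0, 11100 mod 13 = 11, 11100 mod 7 = 5, 11100 mod 17 = 16.

x ≡ 11100 (mod 18564).


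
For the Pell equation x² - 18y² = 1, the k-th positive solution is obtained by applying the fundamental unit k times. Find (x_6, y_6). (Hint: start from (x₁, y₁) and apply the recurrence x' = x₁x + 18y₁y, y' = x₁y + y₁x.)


Step 1: Find the fundamental solution (x₁, y₁) of x² - 18y² = 1.
  Expand √18 as a continued fraction. a₀ = ⌊√18⌋ = 4; iterate m_{k+1} = d_k·a_k − m_k, d_{k+1} = (18 − m_{k+1}²)/d_k, a_{k+1} = ⌊(a₀ + m_{k+1})/d_{k+1}⌋ (starting m₀ = 0, d₀ = 1), with convergents p_k = a_k·p_{k-1} + p_{k-2}, q_k = a_k·q_{k-1} + q_{k-2} (p₋₁ = 1, q₋₁ = 0):
  k = 0: a₀ = 4; p₀/q₀ = 4/1; p₀² − 18·q₀² = 16 − 18 = -2.
  k = 1: m = 4, d = 2, a = ⌊(4 + 4)/2⌋ = 4; p/q = (4·4 + 1)/(4·1 + 0) = 17/4; p² − 18·q² = 289 − 288 = 1.
  The first convergent with p² − 18·q² = 1 gives the fundamental solution (x₁, y₁) = (17, 4).
Step 2: Apply the recurrence (x_{n+1}, y_{n+1}) = (x₁x_n + 18y₁y_n, x₁y_n + y₁x_n) repeatedly.
  From (x_1, y_1) = (17, 4): x_2 = 17·17 + 18·4·4 = 577; y_2 = 17·4 + 4·17 = 136.
  From (x_2, y_2) = (577, 136): x_3 = 17·577 + 18·4·136 = 19601; y_3 = 17·136 + 4·577 = 4620.
  From (x_3, y_3) = (19601, 4620): x_4 = 17·19601 + 18·4·4620 = 665857; y_4 = 17·4620 + 4·19601 = 156944.
  From (x_4, y_4) = (665857, 156944): x_5 = 17·665857 + 18·4·156944 = 22619537; y_5 = 17·156944 + 4·665857 = 5331476.
  From (x_5, y_5) = (22619537, 5331476): x_6 = 17·22619537 + 18·4·5331476 = 768398401; y_6 = 17·5331476 + 4·22619537 = 181113240.
Step 3: Verify x_6² - 18·y_6² = 590436102659356801 - 590436102659356800 = 1 (should be 1). ✓

(x_1, y_1) = (17, 4); (x_6, y_6) = (768398401, 181113240).


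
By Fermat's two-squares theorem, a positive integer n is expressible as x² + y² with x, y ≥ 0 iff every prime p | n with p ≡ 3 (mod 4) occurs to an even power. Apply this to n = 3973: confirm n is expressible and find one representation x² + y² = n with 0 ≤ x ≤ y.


Step 1: Factor n = 3973 = 29 · 137.
Step 2: Check the mod-4 condition on each prime factor: 29 ≡ 1 (mod 4), exponent 1; 137 ≡ 1 (mod 4), exponent 1.
All primes ≡ 3 (mod 4) appear to even exponent (or don't appear), so by the two-squares theorem n IS expressible as a sum of two squares.
Step 3: Build a representation. Here n = 29 · 137 is a product of primes ≡ 1 (mod 4). Each prime p ≡ 1 (mod 4) is itself a sum of two squares; find a² by testing p − a² for a perfect square:
  29: 29 − 1² = 28, 29 − 2² = 25 = 5² ⇒ 29 = 2² + 5².
  137: 137 − 1² = 136, 137 − 2² = 133, 137 − 3² = 128, 137 − 4² = 121 = 11² ⇒ 137 = 4² + 11².
  Combine using the Brahmagupta–Fibonacci identity (a² + b²)(c² + d²) = (ac − bd)² + (ad + bc)² = (ac + bd)² + (ad − bc)²:
  29 · 137 = 3973: from (2² + 5²)(4² + 11²), take (2·4 − 5·11, 2·11 + 5·4) = (8 − 55, 22 + 20) = (-47, 42); dropping signs (only squares matter) gives (47, 42); check 47² + 42² = 2209 + 1764 = 3973 ✓.
Step 4: Order so x ≤ y and verify: 42² + 47² = 1764 + 2209 = 3973 = n. ✓

n = 3973 = 42² + 47² (one valid representation with x ≤ y).


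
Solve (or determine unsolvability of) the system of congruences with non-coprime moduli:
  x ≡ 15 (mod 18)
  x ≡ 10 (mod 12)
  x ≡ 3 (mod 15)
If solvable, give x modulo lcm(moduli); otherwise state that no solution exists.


Moduli 18, 12, 15 are not pairwise coprime, so CRT works modulo lcm(m_i) when all pairwise compatibility conditions hold.
Pairwise compatibility: gcd(m_i, m_j) must divide a_i - a_j for every pair.
Merge one congruence at a time:
  Start: x ≡ 15 (mod 18).
  Combine with x ≡ 10 (mod 12): gcd(18, 12) = 6, and 10 - 15 = -5 is NOT divisible by 6.
    ⇒ system is inconsistent (no integer solution).

No solution (the system is inconsistent).


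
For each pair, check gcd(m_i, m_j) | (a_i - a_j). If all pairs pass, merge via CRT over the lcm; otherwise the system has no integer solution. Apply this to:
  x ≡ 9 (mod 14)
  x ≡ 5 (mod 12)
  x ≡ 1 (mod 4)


Moduli 14, 12, 4 are not pairwise coprime, so CRT works modulo lcm(m_i) when all pairwise compatibility conditions hold.
Pairwise compatibility: gcd(m_i, m_j) must divide a_i - a_j for every pair.
Merge one congruence at a time:
  Start: x ≡ 9 (mod 14).
  Combine with x ≡ 5 (mod 12): gcd(14, 12) = 2; 5 - 9 = -4, which IS divisible by 2, so compatible.
    Write x = 9 + 14·t and substitute into x ≡ 5 (mod 12): 14·t ≡ 5 − 9 = -4 (mod 12).
    Divide the congruence (and modulus) by g = 2: 7·t ≡ -2 (mod 6).
    Reduce coefficients mod 6: 1·t ≡ 4 (mod 6).
    So t ≡ 4 (mod 6).
    Then x = 9 + 14·4 = 65, valid modulo lcm(14, 12) = 84: x ≡ 65 (mod 84).
  Combine with x ≡ 1 (mod 4): gcd(84, 4) = 4; 1 - 65 = -64, which IS divisible by 4, so compatible.
    Write x = 65 + 84·t and substitute into x ≡ 1 (mod 4): 84·t ≡ 1 − 65 = -64 (mod 4).
    Divide the congruence (and modulus) by g = 4: 21·t ≡ -16 (mod 1).
    Modulo 1 every t works; take t = 0.
    Then x = 65 + 84·0 = 65, valid modulo lcm(84, 4) = 84: x ≡ 65 (mod 84).
Verify: 65 mod 14 = 9, 65 mod 12 = 5, 65 mod 4 = 1.

x ≡ 65 (mod 84).


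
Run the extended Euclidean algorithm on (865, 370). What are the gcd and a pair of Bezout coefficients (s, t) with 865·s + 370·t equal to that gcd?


Euclidean algorithm on (865, 370) — divide until remainder is 0:
  865 = 2 · 370 + 125
  370 = 2 · 125 + 120
  125 = 1 · 120 + 5
  120 = 24 · 5 + 0
gcd(865, 370) = 5.
Track Bezout coefficients alongside the remainders: start with r₀ = 865 = a·1 + b·0 (s = 1, t = 0) and r₁ = 370 = a·0 + b·1 (s = 0, t = 1); each new remainder r_{k+1} = r_{k-1} − q_k·r_k inherits s_{k+1} = s_{k-1} − q_k·s_k, t_{k+1} = t_{k-1} − q_k·t_k, so r_k = a·s_k + b·t_k at every step:
  q = 2: r = 125, s = 1 − 2·0 = 1, t = 0 − 2·1 = -2  (check: 865·1 + 370·(-2) = 125)
  q = 2: r = 120, s = 0 − 2·1 = -2, t = 1 − 2·(-2) = 5  (check: 865·(-2) + 370·5 = 120)
  q = 1: r = 5, s = 1 − 1·(-2) = 3, t = -2 − 1·5 = -7  (check: 865·3 + 370·(-7) = 5)
The row with r = 5 (the gcd) gives the Bezout coefficients s = 3, t = -7.
Result: 865 · (3) + 370 · (-7) = 5.

gcd(865, 370) = 5; s = 3, t = -7 (check: 865·3 + 370·(-7) = 5).


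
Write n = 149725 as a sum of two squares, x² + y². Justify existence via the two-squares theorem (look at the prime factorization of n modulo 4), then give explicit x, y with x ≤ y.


Step 1: Factor n = 149725 = 5^2 · 53 · 113.
Step 2: Check the mod-4 condition on each prime factor: 5 ≡ 1 (mod 4), exponent 2; 53 ≡ 1 (mod 4), exponent 1; 113 ≡ 1 (mod 4), exponent 1.
All primes ≡ 3 (mod 4) appear to even exponent (or don't appear), so by the two-squares theorem n IS expressible as a sum of two squares.
Step 3: Build a representation. Group n = k² · m with k = 5 and m = 53 · 113 = 5989 (a product of primes ≡ 1 (mod 4)); a representation of m scales to one of n via (k·x)² + (k·y)² = k²(x² + y²). Each prime p ≡ 1 (mod 4) is itself a sum of two squares; find a² by testing p − a² for a perfect square:
  53: 53 − 1² = 52, 53 − 2² = 49 = 7² ⇒ 53 = 2² + 7².
  113: 113 − 1² = 112, 113 − 2² = 109, 113 − 3² = 104, 113 − 4² = 97, 113 − 5² = 88, 113 − 6² = 77, 113 − 7² = 64 = 8² ⇒ 113 = 7² + 8².
  Combine using the Brahmagupta–Fibonacci identity (a² + b²)(c² + d²) = (ac − bd)² + (ad + bc)² = (ac + bd)² + (ad − bc)²:
  53 · 113 = 5989: from (2² + 7²)(7² + 8²), take (2·7 − 7·8, 2·8 + 7·7) = (14 − 56, 16 + 49) = (-42, 65); dropping signs (only squares matter) gives (42, 65); check 42² + 65² = 1764 + 4225 = 5989 ✓.
  Scale by k = 5: (5·42, 5·65) = (210, 325).
Step 4: Order so x ≤ y and verify: 210² + 325² = 44100 + 105625 = 149725 = n. ✓

n = 149725 = 210² + 325² (one valid representation with x ≤ y).


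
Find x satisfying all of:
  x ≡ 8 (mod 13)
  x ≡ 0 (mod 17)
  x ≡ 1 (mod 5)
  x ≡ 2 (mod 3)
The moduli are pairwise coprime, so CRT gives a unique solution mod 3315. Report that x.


Product of moduli M = 13 · 17 · 5 · 3 = 3315.
Merge one congruence at a time:
  Start: x ≡ 8 (mod 13).
  Combine with x ≡ 0 (mod 17); new modulus lcm = 221.
    Write x = 8 + 13·t and substitute into x ≡ 0 (mod 17): 13·t ≡ 0 − 8 = -8 (mod 17).
    Reduce coefficients mod 17: 13·t ≡ 9 (mod 17).
    The inverse of 13 mod 17 is 4 (since 13·4 = 52 = 3·17 + 1), so t ≡ 4·9 = 36 ≡ 2 (mod 17).
    Then x = 8 + 13·2 = 34, valid modulo lcm(13, 17) = 221: x ≡ 34 (mod 221).
  Combine with x ≡ 1 (mod 5); new modulus lcm = 1105.
    Write x = 34 + 221·t and substitute into x ≡ 1 (mod 5): 221·t ≡ 1 − 34 = -33 (mod 5).
    Reduce coefficients mod 5: 1·t ≡ 2 (mod 5).
    So t ≡ 2 (mod 5).
    Then x = 34 + 221·2 = 476, valid modulo lcm(221, 5) = 1105: x ≡ 476 (mod 1105).
  Combine with x ≡ 2 (mod 3); new modulus lcm = 3315.
    Write x = 476 + 1105·t and substitute into x ≡ 2 (mod 3): 1105·t ≡ 2 − 476 = -474 (mod 3).
    Reduce coefficients mod 3: 1·t ≡ 0 (mod 3).
    So t ≡ 0 (mod 3).
    Then x = 476 + 1105·0 = 476, valid modulo lcm(1105, 3) = 3315: x ≡ 476 (mod 3315).
Verify against each original: 476 mod 13 = 8, 476 mod 17 = 0, 476 mod 5 = 1, 476 mod 3 = 2.

x ≡ 476 (mod 3315).
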